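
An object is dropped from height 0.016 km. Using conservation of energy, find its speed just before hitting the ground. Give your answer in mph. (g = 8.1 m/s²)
mgh = ½mv² → v = √(2gh) = √(2×8.1×16) = 16.1 m/s = 36.01 mph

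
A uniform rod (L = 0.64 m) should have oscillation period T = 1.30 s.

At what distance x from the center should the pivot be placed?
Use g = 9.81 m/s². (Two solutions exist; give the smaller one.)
T = 2π√((L²/12 + x²)/(gx)). Let c = T²g/(4π²) = 0.4199.
x² − cx + L²/12 = 0 → x = (c − √(c² − L²/3))/2 = 0.1102 m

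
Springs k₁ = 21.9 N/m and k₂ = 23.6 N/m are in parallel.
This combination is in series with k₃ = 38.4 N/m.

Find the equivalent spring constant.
k₁₂ = k₁ + k₂ = 45.5 N/m (parallel)
1/k_eq = 1/k₁₂ + 1/k₃ → k_eq = 20.82 N/m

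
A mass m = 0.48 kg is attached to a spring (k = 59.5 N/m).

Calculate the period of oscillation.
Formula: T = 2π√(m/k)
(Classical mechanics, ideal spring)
T = 2π√(m/k) = 2π√(0.48/59.5) = 0.5643 s; f = 1/T = 1.772 Hz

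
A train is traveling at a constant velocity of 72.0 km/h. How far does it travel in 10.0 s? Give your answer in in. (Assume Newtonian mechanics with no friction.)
d = vt (with unit conversion) = 7874.0 in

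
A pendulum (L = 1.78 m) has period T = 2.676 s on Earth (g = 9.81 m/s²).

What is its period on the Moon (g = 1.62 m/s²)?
T = 2π√(L/g), so T_moon/T_earth = √(g_earth/g_moon)
T_moon = 2π√(1.78/1.62) = 6.586 s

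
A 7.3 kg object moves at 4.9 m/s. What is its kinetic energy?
KE = ½mv² = ½×7.3×4.9² = 87.6365 J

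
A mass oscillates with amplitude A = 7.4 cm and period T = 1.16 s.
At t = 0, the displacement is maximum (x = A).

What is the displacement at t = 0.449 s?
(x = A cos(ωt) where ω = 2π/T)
ω = 2π/T = 2π/1.16 = 5.417 rad/s
x = A cos(ωt) = 7.4×cos(5.417×0.449) = -5.614 cm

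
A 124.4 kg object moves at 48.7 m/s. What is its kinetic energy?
KE = ½mv² = ½×124.4×48.7² = 147519.1 J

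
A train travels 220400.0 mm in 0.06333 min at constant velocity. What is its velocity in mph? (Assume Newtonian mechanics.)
v = d/t (with unit conversion) = 129.7 mph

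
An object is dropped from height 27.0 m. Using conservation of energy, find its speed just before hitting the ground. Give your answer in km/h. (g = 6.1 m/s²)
mgh = ½mv² → v = √(2gh) = √(2×6.1×27) = 18.15 m/s = 65.34 km/h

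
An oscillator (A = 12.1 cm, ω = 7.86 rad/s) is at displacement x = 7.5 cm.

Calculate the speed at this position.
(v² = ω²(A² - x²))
v = ω√(A² − x²) = 7.86×√(0.121² − 0.075²) = 0.7463 m/s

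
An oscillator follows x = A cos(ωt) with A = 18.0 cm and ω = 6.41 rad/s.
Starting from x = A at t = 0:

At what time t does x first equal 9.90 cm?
cos(ωt) = x/A = 9.9/18.0 = 0.55
ωt = arccos(0.55) = 0.9884 rad
t = 0.9884/6.41 = 0.1542 s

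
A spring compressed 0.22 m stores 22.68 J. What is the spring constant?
PE = ½kx² → k = 2PE/x² = 2×22.68/0.22² = 937.2 N/m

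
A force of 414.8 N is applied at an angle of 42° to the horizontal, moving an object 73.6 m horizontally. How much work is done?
W = Fd cosθ = 414.8×73.6×cos(42°) = 22688.0 J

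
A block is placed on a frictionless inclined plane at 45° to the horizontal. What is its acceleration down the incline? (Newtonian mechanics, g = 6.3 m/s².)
a = g sin(θ) = 6.3 × sin(45°) = 6.3 × 0.7071 = 4.45 m/s²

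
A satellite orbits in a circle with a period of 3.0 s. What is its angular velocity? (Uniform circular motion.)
ω = 2π/T = 2π/3.0 = 2.0944 rad/s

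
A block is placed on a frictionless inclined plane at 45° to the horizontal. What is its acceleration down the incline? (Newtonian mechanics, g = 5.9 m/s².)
a = g sin(θ) = 5.9 × sin(45°) = 5.9 × 0.7071 = 4.17 m/s²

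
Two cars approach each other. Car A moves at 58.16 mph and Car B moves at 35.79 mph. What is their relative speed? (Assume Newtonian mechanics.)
v_rel = v_A + v_B = 58.16 + 35.79 = 93.95 mph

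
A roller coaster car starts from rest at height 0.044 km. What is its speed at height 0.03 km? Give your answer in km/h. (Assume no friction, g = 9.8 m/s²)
mgh₁ = ½mv₂² + mgh₂ → v₂ = √(2g(h₁−h₂)) = √(2×9.8×(44−30)) = 16.57 m/s = 59.63 km/h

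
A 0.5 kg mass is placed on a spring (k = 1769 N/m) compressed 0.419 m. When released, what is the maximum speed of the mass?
½kx² = ½mv² → v = x√(k/m) = 0.419×√(1769/0.5) = 24.92 m/s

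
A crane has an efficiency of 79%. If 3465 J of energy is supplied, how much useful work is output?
W_out = η × W_in = 0.79 × 3465 = 2737.3 J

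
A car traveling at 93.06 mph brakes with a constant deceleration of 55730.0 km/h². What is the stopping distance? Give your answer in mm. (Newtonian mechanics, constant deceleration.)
d = v₀² / (2a) (with unit conversion) = 201200.0 mm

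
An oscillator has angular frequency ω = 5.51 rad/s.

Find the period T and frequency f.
T = 2π/ω = 2π/5.51 = 1.14 s; f = ω/2π = 0.8769 Hz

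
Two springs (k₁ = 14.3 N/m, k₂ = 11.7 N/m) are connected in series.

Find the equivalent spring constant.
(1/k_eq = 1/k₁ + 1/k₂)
1/k_eq = 1/14.3 + 1/11.7 = 0.1554; k_eq = 6.435 N/m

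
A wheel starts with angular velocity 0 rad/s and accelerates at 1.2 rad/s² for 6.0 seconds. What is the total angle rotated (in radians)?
θ = ω₀t + ½αt² = 0×6.0 + ½×1.2×6.0² = 21.6 rad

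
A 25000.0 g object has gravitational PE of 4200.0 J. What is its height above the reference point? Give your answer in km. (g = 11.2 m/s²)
PE = mgh → h = PE/(mg) = 4200 J / (25 kg × 11.2 m/s²) = 15 m = 0.015 km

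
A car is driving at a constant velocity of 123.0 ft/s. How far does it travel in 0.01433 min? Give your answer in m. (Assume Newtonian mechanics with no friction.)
d = vt (with unit conversion) = 32.23 m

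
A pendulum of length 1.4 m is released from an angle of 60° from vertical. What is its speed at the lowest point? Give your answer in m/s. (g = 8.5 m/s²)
h = L(1 − cosθ) = 1.4×(1 − cos60°) = 0.7 m
v = √(2gh) = √(2×8.5×0.7) = 3.45 m/s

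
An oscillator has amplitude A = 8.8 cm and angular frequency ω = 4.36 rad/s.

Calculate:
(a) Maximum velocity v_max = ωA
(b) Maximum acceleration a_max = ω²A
v_max = ωA = 4.36×0.088 = 0.3837 m/s
a_max = ω²A = 4.36²×0.088 = 1.673 m/s²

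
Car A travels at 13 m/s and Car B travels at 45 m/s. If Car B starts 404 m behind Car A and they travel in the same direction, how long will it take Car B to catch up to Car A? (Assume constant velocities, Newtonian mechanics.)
Relative speed: v_rel = 45 - 13 = 32 m/s
Time to catch: t = d₀/v_rel = 404/32 = 12.62 s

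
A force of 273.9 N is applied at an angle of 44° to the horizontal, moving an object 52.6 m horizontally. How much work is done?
W = Fd cosθ = 273.9×52.6×cos(44°) = 10364.0 J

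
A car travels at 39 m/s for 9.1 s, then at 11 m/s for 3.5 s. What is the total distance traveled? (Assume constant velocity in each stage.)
d₁ = v₁t₁ = 39 × 9.1 = 354.9 m
d₂ = v₂t₂ = 11 × 3.5 = 38.5 m
d_total = 354.9 + 38.5 = 393.4 m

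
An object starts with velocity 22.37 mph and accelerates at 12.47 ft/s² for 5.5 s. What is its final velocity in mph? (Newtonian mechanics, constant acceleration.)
v = v₀ + at (with unit conversion) = 69.13 mph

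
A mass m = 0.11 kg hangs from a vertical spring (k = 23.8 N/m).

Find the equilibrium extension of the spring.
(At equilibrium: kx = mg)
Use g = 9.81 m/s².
x_eq = mg/k = 0.11×9.81/23.8 = 0.04534 m = 4.534 cm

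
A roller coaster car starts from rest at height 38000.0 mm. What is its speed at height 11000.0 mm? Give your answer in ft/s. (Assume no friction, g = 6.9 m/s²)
mgh₁ = ½mv₂² + mgh₂ → v₂ = √(2g(h₁−h₂)) = √(2×6.9×(38−11)) = 19.3 m/s = 63.33 ft/s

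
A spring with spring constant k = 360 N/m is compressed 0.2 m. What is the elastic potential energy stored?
PE = ½kx² = ½×360×0.2² = 7.2 J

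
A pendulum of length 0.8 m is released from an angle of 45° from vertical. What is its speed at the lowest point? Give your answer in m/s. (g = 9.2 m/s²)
h = L(1 − cosθ) = 0.8×(1 − cos45°) = 0.2343 m
v = √(2gh) = √(2×9.2×0.2343) = 2.076 m/s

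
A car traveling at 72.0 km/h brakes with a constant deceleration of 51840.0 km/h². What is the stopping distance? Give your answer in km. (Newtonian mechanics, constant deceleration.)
d = v₀² / (2a) (with unit conversion) = 0.05 km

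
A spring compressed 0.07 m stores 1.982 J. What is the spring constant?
PE = ½kx² → k = 2PE/x² = 2×1.982/0.07² = 809.0 N/m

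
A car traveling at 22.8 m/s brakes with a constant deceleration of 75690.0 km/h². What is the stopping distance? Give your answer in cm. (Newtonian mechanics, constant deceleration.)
d = v₀² / (2a) (with unit conversion) = 4450.0 cm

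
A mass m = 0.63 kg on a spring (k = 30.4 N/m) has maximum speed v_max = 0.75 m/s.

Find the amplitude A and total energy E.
½mv²_max = ½kA² → A = v_max√(m/k) = 0.75×√(0.63/30.4) = 0.108 m = 10.8 cm
E = ½mv²_max = ½×0.63×0.75² = 0.1772 J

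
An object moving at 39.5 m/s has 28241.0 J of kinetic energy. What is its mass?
KE = ½mv² → m = 2KE/v² = 2×28241.0/39.5² = 36.2 kg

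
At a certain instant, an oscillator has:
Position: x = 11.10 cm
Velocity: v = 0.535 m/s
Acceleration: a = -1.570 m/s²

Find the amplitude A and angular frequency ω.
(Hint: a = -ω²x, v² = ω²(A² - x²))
a = −ω²x → ω = √(|a|/x) = √(1.57/0.111) = 3.761 rad/s
v² = ω²(A² − x²) → A = √(x² + v²/ω²) = √(0.111² + 0.535²/3.761²) = 0.1804 m = 18.04 cm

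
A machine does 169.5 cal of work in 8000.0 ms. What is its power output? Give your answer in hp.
P = W/t = 709.2 J / 8 s = 88.65 W = 0.1189 hp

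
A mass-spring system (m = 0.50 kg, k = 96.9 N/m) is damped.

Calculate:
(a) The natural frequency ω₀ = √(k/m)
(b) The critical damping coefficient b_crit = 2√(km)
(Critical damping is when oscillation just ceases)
ω₀ = √(k/m) = √(96.9/0.5) = 13.92 rad/s
b_crit = 2√(km) = 2√(96.9×0.5) = 13.92 kg/s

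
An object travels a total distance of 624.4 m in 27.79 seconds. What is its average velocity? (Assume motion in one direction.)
v_avg = Δd / Δt = 624.4 / 27.79 = 22.47 m/s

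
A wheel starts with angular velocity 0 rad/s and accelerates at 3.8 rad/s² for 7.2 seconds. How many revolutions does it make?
θ = ω₀t + ½αt² = 0×7.2 + ½×3.8×7.2² = 98.5 rad
Revolutions = θ/(2π) = 98.5/(2π) = 15.68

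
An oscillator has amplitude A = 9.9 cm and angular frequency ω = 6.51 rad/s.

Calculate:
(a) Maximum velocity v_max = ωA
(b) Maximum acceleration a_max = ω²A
v_max = ωA = 6.51×0.099 = 0.6445 m/s
a_max = ω²A = 6.51²×0.099 = 4.196 m/s²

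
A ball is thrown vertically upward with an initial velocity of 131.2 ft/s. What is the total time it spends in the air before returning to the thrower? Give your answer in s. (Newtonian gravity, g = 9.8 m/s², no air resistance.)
t_total = 2v₀/g (with unit conversion) = 8.161 s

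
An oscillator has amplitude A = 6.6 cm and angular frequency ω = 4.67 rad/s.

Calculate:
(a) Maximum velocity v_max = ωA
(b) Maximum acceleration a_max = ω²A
v_max = ωA = 4.67×0.066 = 0.3082 m/s
a_max = ω²A = 4.67²×0.066 = 1.439 m/s²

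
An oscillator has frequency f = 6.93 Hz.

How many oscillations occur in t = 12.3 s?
n = f×t = 6.93×12.3 = 85.24 oscillations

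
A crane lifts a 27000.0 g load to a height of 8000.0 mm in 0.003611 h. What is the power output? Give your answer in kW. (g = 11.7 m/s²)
W = mgh = 27×11.7×8 = 2527 J
P = W/t = 2527/13 = 194.4 W = 0.1944 kW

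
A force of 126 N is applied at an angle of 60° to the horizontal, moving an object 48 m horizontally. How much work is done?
W = Fd cosθ = 126×48×cos(60°) = 3024.0 J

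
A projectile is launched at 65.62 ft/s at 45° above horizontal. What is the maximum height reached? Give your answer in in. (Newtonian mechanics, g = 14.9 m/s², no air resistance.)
H = v₀²sin²(θ)/(2g) (with unit conversion) = 264.3 in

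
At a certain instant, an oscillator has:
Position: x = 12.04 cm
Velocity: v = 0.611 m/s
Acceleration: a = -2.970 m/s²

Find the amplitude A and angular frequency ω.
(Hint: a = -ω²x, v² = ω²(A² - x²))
a = −ω²x → ω = √(|a|/x) = √(2.97/0.1204) = 4.967 rad/s
v² = ω²(A² − x²) → A = √(x² + v²/ω²) = √(0.1204² + 0.611²/4.967²) = 0.1721 m = 17.21 cm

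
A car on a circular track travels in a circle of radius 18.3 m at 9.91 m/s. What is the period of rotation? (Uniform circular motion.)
T = 2πr/v = 2π×18.3/9.91 = 11.6 s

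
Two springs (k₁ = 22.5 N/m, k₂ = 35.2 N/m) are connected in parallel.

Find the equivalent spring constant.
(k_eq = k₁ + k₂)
k_eq = k₁ + k₂ = 22.5 + 35.2 = 57.7 N/m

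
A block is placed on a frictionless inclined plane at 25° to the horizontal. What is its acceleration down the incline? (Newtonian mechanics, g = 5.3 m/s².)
a = g sin(θ) = 5.3 × sin(25°) = 5.3 × 0.4226 = 2.24 m/s²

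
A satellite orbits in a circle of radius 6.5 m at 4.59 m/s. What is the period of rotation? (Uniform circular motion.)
T = 2πr/v = 2π×6.5/4.59 = 8.9 s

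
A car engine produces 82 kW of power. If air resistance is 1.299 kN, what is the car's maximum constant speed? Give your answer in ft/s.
P = Fv → v = P/F = 82000 W / 1299 N = 63.13 m/s = 207.1 ft/s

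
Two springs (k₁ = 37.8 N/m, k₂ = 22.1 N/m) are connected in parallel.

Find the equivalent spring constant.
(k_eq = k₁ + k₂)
k_eq = k₁ + k₂ = 37.8 + 22.1 = 59.9 N/m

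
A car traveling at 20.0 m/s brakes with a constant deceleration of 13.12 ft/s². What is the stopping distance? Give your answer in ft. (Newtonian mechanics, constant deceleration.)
d = v₀² / (2a) (with unit conversion) = 164.1 ft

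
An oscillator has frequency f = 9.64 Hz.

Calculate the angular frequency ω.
ω = 2πf = 2π×9.64 = 60.57 rad/s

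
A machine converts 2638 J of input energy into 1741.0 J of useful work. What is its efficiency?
η = W_out/W_in = 1741.0/2638 = 0.66 = 66.0%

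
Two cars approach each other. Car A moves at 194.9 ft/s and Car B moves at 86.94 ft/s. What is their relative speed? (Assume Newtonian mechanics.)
v_rel = v_A + v_B = 194.9 + 86.94 = 281.8 ft/s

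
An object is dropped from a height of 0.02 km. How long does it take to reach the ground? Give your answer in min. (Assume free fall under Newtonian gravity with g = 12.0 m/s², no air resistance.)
t = √(2h/g) (with unit conversion) = 0.03043 min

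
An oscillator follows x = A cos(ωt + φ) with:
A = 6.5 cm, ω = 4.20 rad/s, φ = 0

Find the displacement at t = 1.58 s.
x = A cos(ωt + φ) = 6.5×cos(4.2×1.58 + 0) = 6.1 cm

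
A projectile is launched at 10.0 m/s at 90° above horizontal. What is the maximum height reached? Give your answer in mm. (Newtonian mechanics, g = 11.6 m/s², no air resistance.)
H = v₀²sin²(θ)/(2g) (with unit conversion) = 4310.0 mm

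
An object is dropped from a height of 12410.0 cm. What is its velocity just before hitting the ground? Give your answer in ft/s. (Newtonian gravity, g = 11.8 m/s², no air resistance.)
v = √(2gh) (with unit conversion) = 177.6 ft/s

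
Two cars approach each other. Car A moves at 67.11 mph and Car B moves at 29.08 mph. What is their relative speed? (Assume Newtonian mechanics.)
v_rel = v_A + v_B = 67.11 + 29.08 = 96.19 mph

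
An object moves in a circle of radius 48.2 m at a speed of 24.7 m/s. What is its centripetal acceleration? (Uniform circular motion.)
a_c = v²/r = 24.7²/48.2 = 610.09/48.2 = 12.66 m/s²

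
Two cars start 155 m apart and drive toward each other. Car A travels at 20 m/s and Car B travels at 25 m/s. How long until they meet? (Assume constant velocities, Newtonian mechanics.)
Combined speed: v_combined = 20 + 25 = 45 m/s
Time to meet: t = d/45 = 155/45 = 3.44 s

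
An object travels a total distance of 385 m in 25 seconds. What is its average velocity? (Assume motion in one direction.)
v_avg = Δd / Δt = 385 / 25 = 15.4 m/s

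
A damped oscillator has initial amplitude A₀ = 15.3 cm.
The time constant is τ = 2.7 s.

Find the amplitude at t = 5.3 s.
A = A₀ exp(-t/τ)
A = A₀ exp(−t/τ) = 15.3×exp(−5.3/2.7) = 2.149 cm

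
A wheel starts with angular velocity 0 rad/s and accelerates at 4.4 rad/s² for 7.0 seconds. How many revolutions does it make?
θ = ω₀t + ½αt² = 0×7.0 + ½×4.4×7.0² = 107.8 rad
Revolutions = θ/(2π) = 107.8/(2π) = 17.16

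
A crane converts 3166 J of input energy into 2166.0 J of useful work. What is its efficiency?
η = W_out/W_in = 2166.0/3166 = 0.6841 = 68.41%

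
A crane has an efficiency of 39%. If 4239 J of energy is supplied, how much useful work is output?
W_out = η × W_in = 0.39 × 4239 = 1653.2 J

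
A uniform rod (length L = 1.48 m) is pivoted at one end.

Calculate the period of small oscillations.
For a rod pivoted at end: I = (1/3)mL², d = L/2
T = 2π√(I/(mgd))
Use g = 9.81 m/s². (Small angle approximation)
I/m = (1/3)L² = 0.7301 m²; d = L/2 = 0.74 m
T = 2π√(I/(mgd)) = 2π√(0.7301/(9.81×0.74)) = 1.993 s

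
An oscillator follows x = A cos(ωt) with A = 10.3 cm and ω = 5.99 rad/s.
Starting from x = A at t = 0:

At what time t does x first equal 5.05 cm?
cos(ωt) = x/A = 5.05/10.3 = 0.4903
ωt = arccos(0.4903) = 1.058 rad
t = 1.058/5.99 = 0.1767 s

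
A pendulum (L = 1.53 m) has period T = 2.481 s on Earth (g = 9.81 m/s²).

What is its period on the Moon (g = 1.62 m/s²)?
T = 2π√(L/g), so T_moon/T_earth = √(g_earth/g_moon)
T_moon = 2π√(1.53/1.62) = 6.106 s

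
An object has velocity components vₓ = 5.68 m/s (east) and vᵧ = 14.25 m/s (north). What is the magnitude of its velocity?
|v| = √(vₓ² + vᵧ²) = √(5.68² + 14.25²) = √(235.325) = 15.34 m/s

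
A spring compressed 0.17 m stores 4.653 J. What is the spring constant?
PE = ½kx² → k = 2PE/x² = 2×4.653/0.17² = 322.0 N/m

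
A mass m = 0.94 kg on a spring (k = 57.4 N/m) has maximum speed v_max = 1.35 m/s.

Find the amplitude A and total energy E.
½mv²_max = ½kA² → A = v_max√(m/k) = 1.35×√(0.94/57.4) = 0.1728 m = 17.28 cm
E = ½mv²_max = ½×0.94×1.35² = 0.8566 J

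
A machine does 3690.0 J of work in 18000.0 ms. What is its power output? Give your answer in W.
P = W/t = 3690 J / 18 s = 205 W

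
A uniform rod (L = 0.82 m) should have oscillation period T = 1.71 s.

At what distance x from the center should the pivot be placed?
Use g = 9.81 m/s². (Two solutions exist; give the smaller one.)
T = 2π√((L²/12 + x²)/(gx)). Let c = T²g/(4π²) = 0.7266.
x² − cx + L²/12 = 0 → x = (c − √(c² − L²/3))/2 = 0.0877 m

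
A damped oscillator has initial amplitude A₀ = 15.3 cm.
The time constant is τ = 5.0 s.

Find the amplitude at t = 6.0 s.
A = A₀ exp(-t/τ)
A = A₀ exp(−t/τ) = 15.3×exp(−6.0/5.0) = 4.608 cm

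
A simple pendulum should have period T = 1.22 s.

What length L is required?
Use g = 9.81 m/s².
T = 2π√(L/g) → L = g(T/2π)² = 9.81×(1.22/2π)² = 0.3699 m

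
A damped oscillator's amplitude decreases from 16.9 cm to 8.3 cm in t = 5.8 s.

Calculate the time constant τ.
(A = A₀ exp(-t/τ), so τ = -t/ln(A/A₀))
A/A₀ = 8.3/16.9 = 0.4911; ln(A/A₀) = -0.7111
τ = −t/ln(A/A₀) = −5.8/-0.7111 = 8.157 s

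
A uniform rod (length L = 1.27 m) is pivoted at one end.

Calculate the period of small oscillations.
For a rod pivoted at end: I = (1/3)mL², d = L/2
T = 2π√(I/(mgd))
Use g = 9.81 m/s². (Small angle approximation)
I/m = (1/3)L² = 0.5376 m²; d = L/2 = 0.635 m
T = 2π√(I/(mgd)) = 2π√(0.5376/(9.81×0.635)) = 1.846 s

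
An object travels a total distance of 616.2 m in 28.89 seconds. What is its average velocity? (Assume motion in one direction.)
v_avg = Δd / Δt = 616.2 / 28.89 = 21.33 m/s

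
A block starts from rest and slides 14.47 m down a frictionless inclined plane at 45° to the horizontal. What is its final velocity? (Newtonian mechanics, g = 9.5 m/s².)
a = g sin(θ) = 9.5 × sin(45°) = 6.72 m/s²
v = √(2ad) = √(2 × 6.72 × 14.47) = 13.94 m/s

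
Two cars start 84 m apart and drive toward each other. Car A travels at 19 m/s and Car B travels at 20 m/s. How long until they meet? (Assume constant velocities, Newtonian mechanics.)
Combined speed: v_combined = 19 + 20 = 39 m/s
Time to meet: t = d/39 = 84/39 = 2.15 s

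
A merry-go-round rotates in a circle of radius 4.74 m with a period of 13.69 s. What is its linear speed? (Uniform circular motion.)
v = 2πr/T = 2π×4.74/13.69 = 2.18 m/s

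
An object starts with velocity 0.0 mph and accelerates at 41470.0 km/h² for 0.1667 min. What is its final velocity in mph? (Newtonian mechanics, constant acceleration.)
v = v₀ + at (with unit conversion) = 71.59 mph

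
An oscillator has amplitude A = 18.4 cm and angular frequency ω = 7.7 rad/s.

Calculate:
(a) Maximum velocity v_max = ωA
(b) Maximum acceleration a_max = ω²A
v_max = ωA = 7.7×0.184 = 1.417 m/s
a_max = ω²A = 7.7²×0.184 = 10.91 m/s²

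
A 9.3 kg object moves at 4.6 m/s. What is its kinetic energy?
KE = ½mv² = ½×9.3×4.6² = 98.394 J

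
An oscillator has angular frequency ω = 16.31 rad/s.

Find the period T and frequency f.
T = 2π/ω = 2π/16.31 = 0.3852 s; f = ω/2π = 2.596 Hz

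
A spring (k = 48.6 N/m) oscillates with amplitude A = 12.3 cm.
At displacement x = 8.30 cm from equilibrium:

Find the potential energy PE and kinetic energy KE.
E_total = ½kA² = ½×48.6×(0.123)² = 0.3676 J
PE = ½kx² = ½×48.6×(0.083)² = 0.1674 J
KE = E_total − PE = 0.2002 J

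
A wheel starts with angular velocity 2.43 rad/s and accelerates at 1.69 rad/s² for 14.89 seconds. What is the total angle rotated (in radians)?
θ = ω₀t + ½αt² = 2.43×14.89 + ½×1.69×14.89² = 223.53 rad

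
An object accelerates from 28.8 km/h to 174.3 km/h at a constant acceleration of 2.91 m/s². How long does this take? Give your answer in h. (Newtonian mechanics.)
t = (v - v₀)/a (with unit conversion) = 0.003858 h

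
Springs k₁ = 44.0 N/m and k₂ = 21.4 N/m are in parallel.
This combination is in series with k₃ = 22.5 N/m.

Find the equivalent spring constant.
k₁₂ = k₁ + k₂ = 65.4 N/m (parallel)
1/k_eq = 1/k₁₂ + 1/k₃ → k_eq = 16.74 N/m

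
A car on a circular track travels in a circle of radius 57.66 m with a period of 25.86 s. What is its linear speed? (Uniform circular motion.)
v = 2πr/T = 2π×57.66/25.86 = 14.01 m/s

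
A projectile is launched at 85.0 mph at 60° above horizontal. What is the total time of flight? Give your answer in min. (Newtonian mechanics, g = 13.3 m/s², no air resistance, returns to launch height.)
T = 2v₀sin(θ)/g (with unit conversion) = 0.08248 min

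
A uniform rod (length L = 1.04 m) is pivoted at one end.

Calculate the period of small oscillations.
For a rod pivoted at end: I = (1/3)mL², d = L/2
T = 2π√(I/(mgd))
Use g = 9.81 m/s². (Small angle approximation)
I/m = (1/3)L² = 0.3605 m²; d = L/2 = 0.52 m
T = 2π√(I/(mgd)) = 2π√(0.3605/(9.81×0.52)) = 1.67 s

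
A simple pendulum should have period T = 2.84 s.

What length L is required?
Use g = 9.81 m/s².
T = 2π√(L/g) → L = g(T/2π)² = 9.81×(2.84/2π)² = 2.004 m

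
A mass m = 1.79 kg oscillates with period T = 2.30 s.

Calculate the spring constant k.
T = 2π√(m/k) → k = m(2π/T)² = 1.79×(2π/2.3)² = 13.36 N/m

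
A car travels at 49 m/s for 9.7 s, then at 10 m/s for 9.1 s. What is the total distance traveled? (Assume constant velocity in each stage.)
d₁ = v₁t₁ = 49 × 9.7 = 475.3 m
d₂ = v₂t₂ = 10 × 9.1 = 91 m
d_total = 475.3 + 91 = 566.3 m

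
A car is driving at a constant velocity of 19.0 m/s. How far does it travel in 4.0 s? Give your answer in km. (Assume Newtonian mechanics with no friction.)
d = vt (with unit conversion) = 0.076 km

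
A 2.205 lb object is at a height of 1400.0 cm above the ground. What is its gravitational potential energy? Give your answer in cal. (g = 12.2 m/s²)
PE = mgh = 1 kg × 12.2 m/s² × 14 m = 170.8 J = 40.83 cal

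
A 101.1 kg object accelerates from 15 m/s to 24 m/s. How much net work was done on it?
W_net = ΔKE = ½m(v₂² − v₁²) = ½×101.1×(24² − 15²) = 17743.05 J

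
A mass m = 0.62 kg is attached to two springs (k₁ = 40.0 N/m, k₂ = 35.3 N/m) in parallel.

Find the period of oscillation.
k_eq = k₁+k₂ = 75.3 N/m
T = 2π√(m/k_eq) = 2π√(0.62/75.3) = 0.5701 s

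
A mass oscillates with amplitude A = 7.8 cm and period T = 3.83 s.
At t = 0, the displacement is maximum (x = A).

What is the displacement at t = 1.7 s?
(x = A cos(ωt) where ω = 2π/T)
ω = 2π/T = 2π/3.83 = 1.641 rad/s
x = A cos(ωt) = 7.8×cos(1.641×1.7) = -7.32 cm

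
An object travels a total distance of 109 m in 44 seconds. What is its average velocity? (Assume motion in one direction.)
v_avg = Δd / Δt = 109 / 44 = 2.48 m/s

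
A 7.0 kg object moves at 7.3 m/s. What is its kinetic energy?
KE = ½mv² = ½×7.0×7.3² = 186.515 J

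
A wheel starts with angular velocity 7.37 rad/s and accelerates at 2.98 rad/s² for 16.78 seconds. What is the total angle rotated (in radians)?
θ = ω₀t + ½αt² = 7.37×16.78 + ½×2.98×16.78² = 543.21 rad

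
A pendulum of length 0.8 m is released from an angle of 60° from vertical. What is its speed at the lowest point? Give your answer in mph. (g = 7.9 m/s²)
h = L(1 − cosθ) = 0.8×(1 − cos60°) = 0.4 m
v = √(2gh) = √(2×7.9×0.4) = 2.514 m/s = 5.624 mph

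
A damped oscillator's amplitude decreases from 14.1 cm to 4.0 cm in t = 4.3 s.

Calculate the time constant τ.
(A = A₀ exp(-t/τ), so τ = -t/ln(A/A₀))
A/A₀ = 4.0/14.1 = 0.2837; ln(A/A₀) = -1.26
τ = −t/ln(A/A₀) = −4.3/-1.26 = 3.413 s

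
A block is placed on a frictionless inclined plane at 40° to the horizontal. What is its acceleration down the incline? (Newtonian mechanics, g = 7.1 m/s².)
a = g sin(θ) = 7.1 × sin(40°) = 7.1 × 0.6428 = 4.56 m/s²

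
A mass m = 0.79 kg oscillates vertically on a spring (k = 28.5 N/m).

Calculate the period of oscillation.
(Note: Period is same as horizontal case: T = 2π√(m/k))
T = 2π√(m/k) = 2π√(0.79/28.5) = 1.046 s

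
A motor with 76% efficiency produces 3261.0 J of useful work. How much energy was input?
W_in = W_out/η = 3261.0/0.76 = 4290.8 J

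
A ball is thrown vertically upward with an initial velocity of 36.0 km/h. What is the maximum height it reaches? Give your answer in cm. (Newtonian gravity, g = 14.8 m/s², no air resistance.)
h_max = v₀²/(2g) (with unit conversion) = 337.8 cm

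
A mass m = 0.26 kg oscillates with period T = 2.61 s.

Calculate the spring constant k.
T = 2π√(m/k) → k = m(2π/T)² = 0.26×(2π/2.61)² = 1.507 N/m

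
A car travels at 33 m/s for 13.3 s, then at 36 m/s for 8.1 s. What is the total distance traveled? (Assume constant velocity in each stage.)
d₁ = v₁t₁ = 33 × 13.3 = 438.9 m
d₂ = v₂t₂ = 36 × 8.1 = 291.6 m
d_total = 438.9 + 291.6 = 730.5 m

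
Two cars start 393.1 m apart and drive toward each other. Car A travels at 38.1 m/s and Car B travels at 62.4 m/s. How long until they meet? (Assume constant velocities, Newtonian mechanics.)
Combined speed: v_combined = 38.1 + 62.4 = 100.5 m/s
Time to meet: t = d/100.5 = 393.1/100.5 = 3.91 s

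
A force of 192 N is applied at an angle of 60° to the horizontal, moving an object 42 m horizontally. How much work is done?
W = Fd cosθ = 192×42×cos(60°) = 4032.0 J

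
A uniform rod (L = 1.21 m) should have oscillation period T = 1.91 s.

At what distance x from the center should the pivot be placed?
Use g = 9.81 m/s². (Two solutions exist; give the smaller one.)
T = 2π√((L²/12 + x²)/(gx)). Let c = T²g/(4π²) = 0.9065.
x² − cx + L²/12 = 0 → x = (c − √(c² − L²/3))/2 = 0.1644 m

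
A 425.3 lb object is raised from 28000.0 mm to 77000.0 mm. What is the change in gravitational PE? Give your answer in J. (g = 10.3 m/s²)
ΔPE = mg(h₂ − h₁) = 192.9 kg × 10.3 m/s² × (77 − 28) m = 9.736e+04 J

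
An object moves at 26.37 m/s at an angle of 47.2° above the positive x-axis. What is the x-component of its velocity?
vₓ = v cos(θ) = 26.37 × cos(47.2°) = 17.92 m/s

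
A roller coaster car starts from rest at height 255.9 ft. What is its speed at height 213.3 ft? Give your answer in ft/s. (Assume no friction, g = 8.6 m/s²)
mgh₁ = ½mv₂² + mgh₂ → v₂ = √(2g(h₁−h₂)) = √(2×8.6×(78−65.01)) = 14.94 m/s = 49.03 ft/s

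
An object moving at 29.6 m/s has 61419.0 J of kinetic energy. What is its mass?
KE = ½mv² → m = 2KE/v² = 2×61419.0/29.6² = 140.2 kg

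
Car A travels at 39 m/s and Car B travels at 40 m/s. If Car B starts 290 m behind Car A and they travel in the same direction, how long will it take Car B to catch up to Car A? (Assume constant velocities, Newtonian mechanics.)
Relative speed: v_rel = 40 - 39 = 1 m/s
Time to catch: t = d₀/v_rel = 290/1 = 290.0 s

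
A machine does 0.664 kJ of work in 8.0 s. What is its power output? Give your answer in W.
P = W/t = 664 J / 8 s = 83 W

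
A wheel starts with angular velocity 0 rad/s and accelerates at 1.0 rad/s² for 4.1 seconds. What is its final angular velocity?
ω = ω₀ + αt = 0 + 1.0 × 4.1 = 4.1 rad/s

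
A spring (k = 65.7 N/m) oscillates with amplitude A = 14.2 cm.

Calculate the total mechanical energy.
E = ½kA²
E = ½kA² = ½×65.7×(0.142)² = 0.6624 J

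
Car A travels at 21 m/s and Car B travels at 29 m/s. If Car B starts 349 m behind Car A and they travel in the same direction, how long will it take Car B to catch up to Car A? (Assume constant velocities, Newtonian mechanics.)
Relative speed: v_rel = 29 - 21 = 8 m/s
Time to catch: t = d₀/v_rel = 349/8 = 43.62 s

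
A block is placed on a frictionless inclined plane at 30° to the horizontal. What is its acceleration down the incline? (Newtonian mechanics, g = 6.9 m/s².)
a = g sin(θ) = 6.9 × sin(30°) = 6.9 × 0.5 = 3.45 m/s²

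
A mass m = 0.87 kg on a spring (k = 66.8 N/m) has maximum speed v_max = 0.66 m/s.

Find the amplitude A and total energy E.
½mv²_max = ½kA² → A = v_max√(m/k) = 0.66×√(0.87/66.8) = 0.07532 m = 7.532 cm
E = ½mv²_max = ½×0.87×0.66² = 0.1895 J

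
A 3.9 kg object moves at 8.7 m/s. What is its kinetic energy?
KE = ½mv² = ½×3.9×8.7² = 147.5955 J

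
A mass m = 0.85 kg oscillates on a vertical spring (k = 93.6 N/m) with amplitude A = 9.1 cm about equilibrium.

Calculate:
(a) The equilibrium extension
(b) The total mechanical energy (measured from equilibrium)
x_eq = mg/k = 0.85×9.81/93.6 = 0.08909 m = 8.909 cm
E = ½kA² = ½×93.6×(0.091)² = 0.3876 J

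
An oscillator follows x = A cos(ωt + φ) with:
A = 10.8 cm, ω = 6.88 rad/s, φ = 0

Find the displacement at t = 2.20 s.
x = A cos(ωt + φ) = 10.8×cos(6.88×2.2 + 0) = -9.081 cm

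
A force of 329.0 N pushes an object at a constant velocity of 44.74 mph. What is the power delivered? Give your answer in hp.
P = Fv = 329 N × 20 m/s = 6580 W = 8.824 hp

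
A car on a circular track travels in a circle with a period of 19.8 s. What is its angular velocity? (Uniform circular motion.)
ω = 2π/T = 2π/19.8 = 0.3173 rad/s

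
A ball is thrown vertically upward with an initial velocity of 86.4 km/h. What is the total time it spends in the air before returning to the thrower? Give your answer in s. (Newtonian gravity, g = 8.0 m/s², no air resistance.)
t_total = 2v₀/g (with unit conversion) = 6.0 s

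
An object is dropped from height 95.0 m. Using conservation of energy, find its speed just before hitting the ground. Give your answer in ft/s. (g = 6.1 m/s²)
mgh = ½mv² → v = √(2gh) = √(2×6.1×95) = 34.04 m/s = 111.7 ft/s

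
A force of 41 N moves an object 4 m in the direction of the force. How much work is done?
W = Fd = 41×4 = 164.0 J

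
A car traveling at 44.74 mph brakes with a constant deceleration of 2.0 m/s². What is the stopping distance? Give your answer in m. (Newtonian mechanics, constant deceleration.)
d = v₀² / (2a) (with unit conversion) = 100.0 m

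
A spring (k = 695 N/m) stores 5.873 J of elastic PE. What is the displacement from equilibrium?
PE = ½kx² → x = √(2PE/k) = √(2×5.873/695) = 0.13 m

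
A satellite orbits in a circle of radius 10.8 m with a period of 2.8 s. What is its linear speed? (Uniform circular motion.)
v = 2πr/T = 2π×10.8/2.8 = 24.24 m/s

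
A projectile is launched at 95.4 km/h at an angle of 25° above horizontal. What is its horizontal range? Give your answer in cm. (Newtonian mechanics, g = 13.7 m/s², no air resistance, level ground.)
R = v₀² sin(2θ) / g (with unit conversion) = 3927.0 cm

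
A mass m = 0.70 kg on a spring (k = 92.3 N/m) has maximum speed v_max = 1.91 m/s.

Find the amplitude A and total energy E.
½mv²_max = ½kA² → A = v_max√(m/k) = 1.91×√(0.7/92.3) = 0.1663 m = 16.63 cm
E = ½mv²_max = ½×0.7×1.91² = 1.277 J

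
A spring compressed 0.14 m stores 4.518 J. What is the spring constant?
PE = ½kx² → k = 2PE/x² = 2×4.518/0.14² = 461.0 N/m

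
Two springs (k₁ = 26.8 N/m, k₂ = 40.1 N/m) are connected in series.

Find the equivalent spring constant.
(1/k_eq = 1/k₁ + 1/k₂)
1/k_eq = 1/26.8 + 1/40.1 = 0.062251; k_eq = 16.06 N/m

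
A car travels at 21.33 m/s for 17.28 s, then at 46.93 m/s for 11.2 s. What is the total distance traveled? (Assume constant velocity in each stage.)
d₁ = v₁t₁ = 21.33 × 17.28 = 368.582 m
d₂ = v₂t₂ = 46.93 × 11.2 = 525.616 m
d_total = 368.582 + 525.616 = 894.2 m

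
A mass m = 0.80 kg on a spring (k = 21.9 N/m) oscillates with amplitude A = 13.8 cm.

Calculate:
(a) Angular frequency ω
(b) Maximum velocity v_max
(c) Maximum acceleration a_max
ω = √(k/m) = √(21.9/0.8) = 5.232 rad/s
v_max = ωA = 5.232×0.138 = 0.722 m/s
a_max = ω²A = 5.232²×0.138 = 3.778 m/s²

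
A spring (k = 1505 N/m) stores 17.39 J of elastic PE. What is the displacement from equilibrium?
PE = ½kx² → x = √(2PE/k) = √(2×17.39/1505) = 0.152 m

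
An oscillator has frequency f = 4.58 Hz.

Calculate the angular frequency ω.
ω = 2πf = 2π×4.58 = 28.78 rad/s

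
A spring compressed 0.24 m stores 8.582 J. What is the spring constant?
PE = ½kx² → k = 2PE/x² = 2×8.582/0.24² = 298.0 N/m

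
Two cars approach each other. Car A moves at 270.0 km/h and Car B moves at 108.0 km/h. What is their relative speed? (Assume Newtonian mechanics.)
v_rel = v_A + v_B = 270.0 + 108.0 = 378.0 km/h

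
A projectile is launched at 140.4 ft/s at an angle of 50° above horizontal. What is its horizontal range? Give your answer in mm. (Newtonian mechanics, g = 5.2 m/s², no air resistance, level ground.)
R = v₀² sin(2θ) / g (with unit conversion) = 346800.0 mm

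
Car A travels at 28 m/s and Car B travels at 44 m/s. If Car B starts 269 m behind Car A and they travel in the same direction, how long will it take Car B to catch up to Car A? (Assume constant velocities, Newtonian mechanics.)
Relative speed: v_rel = 44 - 28 = 16 m/s
Time to catch: t = d₀/v_rel = 269/16 = 16.81 s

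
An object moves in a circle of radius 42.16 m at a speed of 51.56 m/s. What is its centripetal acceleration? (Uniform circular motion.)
a_c = v²/r = 51.56²/42.16 = 2658.43/42.16 = 63.06 m/s²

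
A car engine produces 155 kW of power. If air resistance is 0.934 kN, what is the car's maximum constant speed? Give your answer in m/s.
P = Fv → v = P/F = 155000 W / 934 N = 166 m/s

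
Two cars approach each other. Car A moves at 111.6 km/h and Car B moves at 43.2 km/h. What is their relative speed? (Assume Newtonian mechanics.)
v_rel = v_A + v_B = 111.6 + 43.2 = 154.8 km/h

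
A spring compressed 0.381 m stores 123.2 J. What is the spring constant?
PE = ½kx² → k = 2PE/x² = 2×123.2/0.381² = 1697.0 N/m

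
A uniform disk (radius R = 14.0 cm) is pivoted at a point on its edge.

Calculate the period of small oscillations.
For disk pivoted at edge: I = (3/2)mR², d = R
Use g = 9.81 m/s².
I/m = (3/2)R² = 0.0294 m²; d = R = 0.14 m
T = 2π√((3/2)R²/(gR)) = 2π√(3R/(2g)) = 0.9193 s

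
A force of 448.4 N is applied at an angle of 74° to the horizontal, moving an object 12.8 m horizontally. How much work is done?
W = Fd cosθ = 448.4×12.8×cos(74°) = 1582.0 J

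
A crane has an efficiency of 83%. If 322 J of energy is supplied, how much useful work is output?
W_out = η × W_in = 0.83 × 322 = 267.26 J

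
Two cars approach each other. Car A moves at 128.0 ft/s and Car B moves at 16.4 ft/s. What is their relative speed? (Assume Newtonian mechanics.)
v_rel = v_A + v_B = 128.0 + 16.4 = 144.4 ft/s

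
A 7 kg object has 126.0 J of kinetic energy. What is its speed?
KE = ½mv² → v = √(2KE/m) = √(2×126.0/7) = 6.0 m/s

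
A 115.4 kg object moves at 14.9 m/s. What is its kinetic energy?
KE = ½mv² = ½×115.4×14.9² = 12809.98 J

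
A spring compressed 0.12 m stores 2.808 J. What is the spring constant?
PE = ½kx² → k = 2PE/x² = 2×2.808/0.12² = 390.0 N/m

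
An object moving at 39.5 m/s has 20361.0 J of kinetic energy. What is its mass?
KE = ½mv² → m = 2KE/v² = 2×20361.0/39.5² = 26.1 kg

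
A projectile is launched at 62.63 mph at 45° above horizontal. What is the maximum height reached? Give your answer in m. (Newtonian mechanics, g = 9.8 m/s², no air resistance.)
H = v₀²sin²(θ)/(2g) (with unit conversion) = 20.0 m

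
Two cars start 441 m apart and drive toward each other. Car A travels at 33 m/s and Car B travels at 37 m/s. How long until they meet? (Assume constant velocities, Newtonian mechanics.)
Combined speed: v_combined = 33 + 37 = 70 m/s
Time to meet: t = d/70 = 441/70 = 6.3 s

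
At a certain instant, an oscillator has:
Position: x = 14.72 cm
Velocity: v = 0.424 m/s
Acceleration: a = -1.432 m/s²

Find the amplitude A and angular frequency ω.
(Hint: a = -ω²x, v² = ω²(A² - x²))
a = −ω²x → ω = √(|a|/x) = √(1.432/0.1472) = 3.119 rad/s
v² = ω²(A² − x²) → A = √(x² + v²/ω²) = √(0.1472² + 0.424²/3.119²) = 0.2004 m = 20.04 cm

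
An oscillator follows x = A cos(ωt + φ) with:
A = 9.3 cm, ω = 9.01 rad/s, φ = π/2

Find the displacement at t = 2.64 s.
x = A cos(ωt + φ) = 9.3×cos(9.01×2.64 + π/2) = 9.067 cm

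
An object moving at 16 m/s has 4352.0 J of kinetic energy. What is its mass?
KE = ½mv² → m = 2KE/v² = 2×4352.0/16² = 34.0 kg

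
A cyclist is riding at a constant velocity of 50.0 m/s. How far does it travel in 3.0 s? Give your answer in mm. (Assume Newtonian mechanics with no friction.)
d = vt (with unit conversion) = 150000.0 mm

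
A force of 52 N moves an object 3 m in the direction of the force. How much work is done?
W = Fd = 52×3 = 156.0 J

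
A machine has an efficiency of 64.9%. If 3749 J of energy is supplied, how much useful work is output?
W_out = η × W_in = 0.649 × 3749 = 2433.1 J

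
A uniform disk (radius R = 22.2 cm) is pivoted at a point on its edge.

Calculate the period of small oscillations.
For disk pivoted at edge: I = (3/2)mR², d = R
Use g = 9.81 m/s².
I/m = (3/2)R² = 0.07393 m²; d = R = 0.222 m
T = 2π√((3/2)R²/(gR)) = 2π√(3R/(2g)) = 1.158 s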